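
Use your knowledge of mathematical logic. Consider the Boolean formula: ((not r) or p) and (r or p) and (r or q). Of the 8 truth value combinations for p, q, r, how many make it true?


Evaluate all 8 assignments for p, q, r:
p=0, q=0, r=0: 0
p=0, q=0, r=1: 0
p=0, q=1, r=0: 0
p=0, q=1, r=1: 0
p=1, q=0, r=0: 0
p=1, q=0, r=1: 1
p=1, q=1, r=0: 1
p=1, q=1, r=1: 1
Satisfying count = 3

3


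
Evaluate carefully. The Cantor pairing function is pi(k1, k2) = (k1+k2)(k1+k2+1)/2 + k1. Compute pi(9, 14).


k1 + k2 = 23
(k1+k2)(k1+k2+1)/2 = 23 * 24 / 2 = 276
pi = 276 + 9 = 285

285


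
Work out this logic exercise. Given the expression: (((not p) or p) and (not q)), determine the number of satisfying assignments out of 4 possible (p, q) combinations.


Check all 4 assignments:
p=0, q=0: 1
p=0, q=1: 0
p=1, q=0: 1
p=1, q=1: 0
Count of True = 2

2


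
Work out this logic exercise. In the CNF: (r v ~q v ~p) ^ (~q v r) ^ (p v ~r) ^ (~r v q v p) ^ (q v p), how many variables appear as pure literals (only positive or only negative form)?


Check each variable for pure literal status:
p: mixed (not pure)
q: mixed (not pure)
r: mixed (not pure)
Pure literal count = 0

0


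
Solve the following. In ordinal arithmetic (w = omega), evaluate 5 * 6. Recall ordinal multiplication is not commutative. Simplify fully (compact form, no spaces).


Compute 5 * 6.
Ordinal * is associative and left-distributive over +, but NOT commutative; for finite n>1, n*w = w but w*n stays w*n.
Both finite; ordinal * agrees with natural *: 5 * 6 = 30.
Result = 30

30


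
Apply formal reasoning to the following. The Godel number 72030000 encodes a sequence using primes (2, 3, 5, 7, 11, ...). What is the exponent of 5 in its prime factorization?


Factorize 72030000 by dividing by 5 repeatedly.
Division steps: 5 divides 72030000 exactly 4 time(s).
Exponent of 5 = 4

4


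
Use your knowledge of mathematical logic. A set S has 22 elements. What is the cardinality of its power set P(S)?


The power set of a set with n elements has 2^n elements.
|P(S)| = 2^22 = 4194304

4194304


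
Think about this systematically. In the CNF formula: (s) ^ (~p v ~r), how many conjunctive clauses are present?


A CNF formula is a conjunction of clauses.
Clauses are separated by ^.
Counting the conjuncts: 2 clauses.

2


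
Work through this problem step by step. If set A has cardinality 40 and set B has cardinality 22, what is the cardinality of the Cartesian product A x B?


The Cartesian product A x B contains all ordered pairs (a, b).
|A x B| = |A| * |B| = 40 * 22 = 880

880


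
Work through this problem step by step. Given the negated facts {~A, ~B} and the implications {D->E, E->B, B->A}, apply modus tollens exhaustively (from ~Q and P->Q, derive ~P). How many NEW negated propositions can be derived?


Initial negated facts: {~A, ~B}
Apply modus tollens to closure:
  ~B and E->B  =>  ~E
  ~E and D->E  =>  ~D
Final negated: {~A, ~B, ~D, ~E}
New negations: {~D, ~E}
Count = 2

2


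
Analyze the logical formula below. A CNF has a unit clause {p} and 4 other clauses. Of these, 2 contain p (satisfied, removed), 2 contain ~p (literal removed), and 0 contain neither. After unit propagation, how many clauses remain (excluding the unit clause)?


Satisfied (removed): 2
Shortened (remain): 2
Unchanged (remain): 0
Remaining = 2 + 0 = 2

2


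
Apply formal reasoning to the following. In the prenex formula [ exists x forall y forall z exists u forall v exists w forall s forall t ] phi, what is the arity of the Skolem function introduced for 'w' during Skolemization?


Quantifier prefix: exists x forall y forall z exists u forall v exists w forall s forall t
'w' is existentially quantified at position 6.
Universal variables preceding it: y, z, v
Skolem function arity = 3

3


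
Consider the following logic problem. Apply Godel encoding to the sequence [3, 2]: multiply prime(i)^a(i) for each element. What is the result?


Encode each element as an exponent of the corresponding prime:
  2^3 = 8
  3^2 = 9
Product = 8 * 9 = 72

72


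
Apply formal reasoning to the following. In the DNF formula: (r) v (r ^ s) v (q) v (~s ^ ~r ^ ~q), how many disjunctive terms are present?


A DNF formula is a disjunction of terms (conjunctions).
Terms are separated by v.
Counting the disjuncts: 4 terms.

4


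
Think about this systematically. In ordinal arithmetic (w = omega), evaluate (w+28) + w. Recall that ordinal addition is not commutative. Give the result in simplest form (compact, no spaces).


Compute (w+28) + w.
Ordinal + is associative but NOT commutative; for finite n>0, n + w = w but w + n stays w+n.
(w+28) + w = w + (28+w) = w + w = w*2 (the finite tail 28 is absorbed by the right w).
Result = w*2

w*2


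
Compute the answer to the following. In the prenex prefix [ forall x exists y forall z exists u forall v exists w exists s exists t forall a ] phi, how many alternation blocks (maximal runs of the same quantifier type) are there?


Quantifier-type sequence: A E A E A E E E A  (A=forall, E=exists)
Group into maximal same-type runs:
  Ax1 | Ex1 | Ax1 | Ex1 | Ax1 | Ex3 | Ax1
Number of blocks = 7

7


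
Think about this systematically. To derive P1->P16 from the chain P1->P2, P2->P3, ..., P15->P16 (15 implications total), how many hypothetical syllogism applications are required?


With 15 implications in a chain connecting 16 propositions:
P1->P2, P2->P3, ..., P15->P16
Steps needed = (number of implications) - 1 = 15 - 1 = 14

14


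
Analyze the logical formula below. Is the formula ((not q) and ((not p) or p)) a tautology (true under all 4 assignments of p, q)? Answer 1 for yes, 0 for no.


Check all 4 assignments:
p=0, q=0: 1
p=0, q=1: 0
p=1, q=0: 1
p=1, q=1: 0
Satisfying count = 2/4.
Tautology iff count = 4: no.

0


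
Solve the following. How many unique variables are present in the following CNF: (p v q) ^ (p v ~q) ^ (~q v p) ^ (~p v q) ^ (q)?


Identify each variable that appears in the formula.
Variables found: p, q
Count = 2

2


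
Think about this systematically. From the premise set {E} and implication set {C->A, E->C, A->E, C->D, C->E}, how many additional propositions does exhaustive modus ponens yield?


Initial facts: {E}
Apply modus ponens to closure:
  E and E->C  =>  C
  C and C->D  =>  D
  C and C->A  =>  A
Final known: {A, C, D, E}
New propositions: {A, C, D}
Count = 3

3


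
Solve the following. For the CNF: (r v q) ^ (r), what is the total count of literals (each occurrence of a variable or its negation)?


Counting literals in each clause:
Clause 1: 2 literal(s)
Clause 2: 1 literal(s)
Total = 3

3


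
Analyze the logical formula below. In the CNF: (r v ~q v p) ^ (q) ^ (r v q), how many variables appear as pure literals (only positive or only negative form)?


Check each variable for pure literal status:
p: pure positive
q: mixed (not pure)
r: pure positive
Pure literal count = 2

2


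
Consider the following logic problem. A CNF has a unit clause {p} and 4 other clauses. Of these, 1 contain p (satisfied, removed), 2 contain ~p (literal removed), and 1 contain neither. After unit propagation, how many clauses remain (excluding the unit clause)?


Satisfied (removed): 1
Shortened (remain): 2
Unchanged (remain): 1
Remaining = 2 + 1 = 3

3


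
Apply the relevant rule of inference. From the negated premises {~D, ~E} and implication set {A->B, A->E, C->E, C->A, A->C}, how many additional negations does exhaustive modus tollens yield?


Initial negated facts: {~D, ~E}
Apply modus tollens to closure:
  ~E and A->E  =>  ~A
  ~E and C->E  =>  ~C
Final negated: {~A, ~C, ~D, ~E}
New negations: {~A, ~C}
Count = 2

2


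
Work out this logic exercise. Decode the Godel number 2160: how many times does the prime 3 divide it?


Factorize 2160 by dividing by 3 repeatedly.
Division steps: 3 divides 2160 exactly 3 time(s).
Exponent of 3 = 3

3


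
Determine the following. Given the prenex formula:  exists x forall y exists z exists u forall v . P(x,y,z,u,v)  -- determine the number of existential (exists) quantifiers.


Quantifier prefix: exists x forall y exists z exists u forall v
Mark each quantifier type:
  E U E E U
Universal count = 2, Existential count = 3
Asked for existential (exists) quantifiers: 3

3


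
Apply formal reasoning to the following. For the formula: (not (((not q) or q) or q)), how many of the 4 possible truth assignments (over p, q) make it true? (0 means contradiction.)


Check all 4 assignments:
p=0, q=0: 0
p=0, q=1: 0
p=1, q=0: 0
p=1, q=1: 0
Count of True = 0

0


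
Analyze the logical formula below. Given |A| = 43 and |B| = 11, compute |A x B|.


The Cartesian product A x B contains all ordered pairs (a, b).
|A x B| = |A| * |B| = 43 * 11 = 473

473


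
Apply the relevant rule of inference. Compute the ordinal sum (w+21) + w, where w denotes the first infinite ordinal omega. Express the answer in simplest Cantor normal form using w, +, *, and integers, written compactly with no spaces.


Compute (w+21) + w.
Ordinal + is associative but NOT commutative; for finite n>0, n + w = w but w + n stays w+n.
(w+21) + w = w + (21+w) = w + w = w*2 (the finite tail 21 is absorbed by the right w).
Result = w*2

w*2


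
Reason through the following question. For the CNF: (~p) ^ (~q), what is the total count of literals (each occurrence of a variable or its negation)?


Counting literals in each clause:
Clause 1: 1 literal(s)
Clause 2: 1 literal(s)
Total = 2

2


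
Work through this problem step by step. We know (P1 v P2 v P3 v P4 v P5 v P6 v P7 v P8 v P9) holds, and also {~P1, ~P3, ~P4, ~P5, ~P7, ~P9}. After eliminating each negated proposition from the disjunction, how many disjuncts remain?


Original disjuncts (9): P1, P2, P3, P4, P5, P6, P7, P8, P9
Negated (eliminate): ~P1, ~P3, ~P4, ~P5, ~P7, ~P9
Remaining disjuncts: P2, P6, P8
Count = 9 - 6 = 3

3


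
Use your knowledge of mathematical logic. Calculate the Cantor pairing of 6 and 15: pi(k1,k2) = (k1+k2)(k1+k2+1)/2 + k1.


k1 + k2 = 21
(k1+k2)(k1+k2+1)/2 = 21 * 22 / 2 = 231
pi = 231 + 6 = 237

237


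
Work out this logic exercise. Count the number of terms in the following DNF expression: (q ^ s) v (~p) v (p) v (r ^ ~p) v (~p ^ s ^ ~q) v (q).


A DNF formula is a disjunction of terms (conjunctions).
Terms are separated by v.
Counting the disjuncts: 6 terms.

6


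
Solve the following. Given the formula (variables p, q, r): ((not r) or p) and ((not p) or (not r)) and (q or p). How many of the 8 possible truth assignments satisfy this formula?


Evaluate all 8 assignments for p, q, r:
p=0, q=0, r=0: 0
p=0, q=0, r=1: 0
p=0, q=1, r=0: 1
p=0, q=1, r=1: 0
p=1, q=0, r=0: 1
p=1, q=0, r=1: 0
p=1, q=1, r=0: 1
p=1, q=1, r=1: 0
Satisfying count = 3

3


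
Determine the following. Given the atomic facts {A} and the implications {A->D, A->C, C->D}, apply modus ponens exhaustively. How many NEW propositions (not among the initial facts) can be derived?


Initial facts: {A}
Apply modus ponens to closure:
  A and A->D  =>  D
  A and A->C  =>  C
Final known: {A, C, D}
New propositions: {C, D}
Count = 2

2


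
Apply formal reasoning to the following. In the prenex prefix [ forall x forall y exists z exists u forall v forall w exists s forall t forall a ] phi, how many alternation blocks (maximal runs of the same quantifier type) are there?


Quantifier-type sequence: A A E E A A E A A  (A=forall, E=exists)
Group into maximal same-type runs:
  Ax2 | Ex2 | Ax2 | Ex1 | Ax2
Number of blocks = 5

5


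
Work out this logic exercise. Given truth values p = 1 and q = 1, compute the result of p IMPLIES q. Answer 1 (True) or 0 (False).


p = 1, q = 1
Operation: p IMPLIES q
Evaluate: 1 IMPLIES 1 = 1

1


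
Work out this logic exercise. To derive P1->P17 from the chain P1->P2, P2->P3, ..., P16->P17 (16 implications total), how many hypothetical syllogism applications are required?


With 16 implications in a chain connecting 17 propositions:
P1->P2, P2->P3, ..., P16->P17
Steps needed = (number of implications) - 1 = 16 - 1 = 15

15


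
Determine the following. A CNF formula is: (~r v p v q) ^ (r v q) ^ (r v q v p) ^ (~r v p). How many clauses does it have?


A CNF formula is a conjunction of clauses.
Clauses are separated by ^.
Counting the conjuncts: 4 clauses.

4


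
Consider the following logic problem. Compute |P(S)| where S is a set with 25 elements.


The power set of a set with n elements has 2^n elements.
|P(S)| = 2^25 = 33554432

33554432


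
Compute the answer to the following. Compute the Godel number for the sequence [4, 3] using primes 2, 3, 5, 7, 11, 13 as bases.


Encode each element as an exponent of the corresponding prime:
  2^4 = 16
  3^3 = 27
Product = 16 * 27 = 432

432


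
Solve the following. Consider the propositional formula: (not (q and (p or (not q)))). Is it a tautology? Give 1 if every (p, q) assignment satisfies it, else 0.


Check all 4 assignments:
p=0, q=0: 1
p=0, q=1: 1
p=1, q=0: 1
p=1, q=1: 0
Satisfying count = 3/4.
Tautology iff count = 4: no.

0


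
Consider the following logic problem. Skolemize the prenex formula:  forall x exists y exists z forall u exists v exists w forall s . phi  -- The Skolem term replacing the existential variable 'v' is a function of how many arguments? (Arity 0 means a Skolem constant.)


Quantifier prefix: forall x exists y exists z forall u exists v exists w forall s
'v' is existentially quantified at position 5.
Universal variables preceding it: x, u
Skolem function arity = 2

2


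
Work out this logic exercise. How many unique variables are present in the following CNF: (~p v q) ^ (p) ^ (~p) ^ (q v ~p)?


Identify each variable that appears in the formula.
Variables found: p, q
Count = 2

2


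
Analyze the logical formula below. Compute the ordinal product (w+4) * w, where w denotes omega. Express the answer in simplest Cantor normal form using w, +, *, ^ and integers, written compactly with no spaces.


Compute (w+4) * w.
Ordinal * is associative and left-distributive over +, but NOT commutative; for finite n>1, n*w = w but w*n stays w*n.
(w+4) * w = sup{(w+4)*k : k<w} = sup{w*k+4} = w^2 (the +4 tail is absorbed in the limit).
Result = w^2

w^2


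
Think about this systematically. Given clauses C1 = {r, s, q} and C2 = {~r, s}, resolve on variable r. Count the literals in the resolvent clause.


Remove r from C1 and ~r from C2.
C1 remainder: {s, q}
C2 remainder: {s}
Union (resolvent): {q, s}
Resolvent has 2 literal(s).

2


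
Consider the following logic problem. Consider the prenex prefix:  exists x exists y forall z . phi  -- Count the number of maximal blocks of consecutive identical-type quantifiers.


Quantifier-type sequence: E E A  (A=forall, E=exists)
Group into maximal same-type runs:
  Ex2 | Ax1
Number of blocks = 2

2


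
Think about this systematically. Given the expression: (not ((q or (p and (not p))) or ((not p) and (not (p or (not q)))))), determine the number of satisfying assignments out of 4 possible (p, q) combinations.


Check all 4 assignments:
p=0, q=0: 1
p=0, q=1: 0
p=1, q=0: 1
p=1, q=1: 0
Count of True = 2

2


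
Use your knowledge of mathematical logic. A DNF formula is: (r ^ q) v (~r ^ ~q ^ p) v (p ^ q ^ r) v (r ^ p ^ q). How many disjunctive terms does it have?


A DNF formula is a disjunction of terms (conjunctions).
Terms are separated by v.
Counting the disjuncts: 4 terms.

4


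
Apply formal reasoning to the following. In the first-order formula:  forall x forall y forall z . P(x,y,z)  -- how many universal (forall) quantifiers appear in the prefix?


Quantifier prefix: forall x forall y forall z
Mark each quantifier type:
  U U U
Universal count = 3, Existential count = 0
Asked for universal (forall) quantifiers: 3

3


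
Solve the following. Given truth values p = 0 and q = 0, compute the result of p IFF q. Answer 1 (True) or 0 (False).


p = 0, q = 0
Operation: p IFF q
Evaluate: 0 IFF 0 = 1

1


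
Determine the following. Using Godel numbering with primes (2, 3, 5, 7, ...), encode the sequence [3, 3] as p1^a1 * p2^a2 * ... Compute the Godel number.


Encode each element as an exponent of the corresponding prime:
  2^3 = 8
  3^3 = 27
Product = 8 * 27 = 216

216


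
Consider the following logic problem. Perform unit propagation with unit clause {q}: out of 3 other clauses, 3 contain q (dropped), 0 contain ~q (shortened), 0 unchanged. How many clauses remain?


Satisfied (removed): 3
Shortened (remain): 0
Unchanged (remain): 0
Remaining = 0 + 0 = 0

0


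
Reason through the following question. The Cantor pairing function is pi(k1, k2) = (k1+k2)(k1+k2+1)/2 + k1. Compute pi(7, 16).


k1 + k2 = 23
(k1+k2)(k1+k2+1)/2 = 23 * 24 / 2 = 276
pi = 276 + 7 = 283

283


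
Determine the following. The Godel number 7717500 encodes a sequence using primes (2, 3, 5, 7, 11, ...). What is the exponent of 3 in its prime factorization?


Factorize 7717500 by dividing by 3 repeatedly.
Division steps: 3 divides 7717500 exactly 2 time(s).
Exponent of 3 = 2

2


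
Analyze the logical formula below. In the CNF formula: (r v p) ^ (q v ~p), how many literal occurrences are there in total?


Counting literals in each clause:
Clause 1: 2 literal(s)
Clause 2: 2 literal(s)
Total = 4

4


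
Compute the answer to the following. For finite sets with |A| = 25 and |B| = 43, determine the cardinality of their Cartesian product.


The Cartesian product A x B contains all ordered pairs (a, b).
|A x B| = |A| * |B| = 25 * 43 = 1075

1075


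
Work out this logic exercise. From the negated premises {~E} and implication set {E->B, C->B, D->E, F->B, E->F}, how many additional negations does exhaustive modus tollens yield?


Initial negated facts: {~E}
Apply modus tollens to closure:
  ~E and D->E  =>  ~D
Final negated: {~D, ~E}
New negations: {~D}
Count = 1

1


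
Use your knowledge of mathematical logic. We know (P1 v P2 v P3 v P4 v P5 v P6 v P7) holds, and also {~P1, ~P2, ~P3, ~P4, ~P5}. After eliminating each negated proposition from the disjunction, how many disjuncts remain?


Original disjuncts (7): P1, P2, P3, P4, P5, P6, P7
Negated (eliminate): ~P1, ~P2, ~P3, ~P4, ~P5
Remaining disjuncts: P6, P7
Count = 7 - 5 = 2

2


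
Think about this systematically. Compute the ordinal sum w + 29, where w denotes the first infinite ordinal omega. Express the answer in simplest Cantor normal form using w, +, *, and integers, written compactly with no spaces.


Compute w + 29.
Ordinal + is associative but NOT commutative; for finite n>0, n + w = w but w + n stays w+n.
w + 29 is already in normal form (a successor ordinal beyond w).
Result = w+29

w+29


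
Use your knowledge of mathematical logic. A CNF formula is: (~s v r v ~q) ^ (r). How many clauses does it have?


A CNF formula is a conjunction of clauses.
Clauses are separated by ^.
Counting the conjuncts: 2 clauses.

2


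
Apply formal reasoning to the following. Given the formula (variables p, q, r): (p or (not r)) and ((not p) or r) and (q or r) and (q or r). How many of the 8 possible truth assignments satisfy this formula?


Evaluate all 8 assignments for p, q, r:
p=0, q=0, r=0: 0
p=0, q=0, r=1: 0
p=0, q=1, r=0: 1
p=0, q=1, r=1: 0
p=1, q=0, r=0: 0
p=1, q=0, r=1: 1
p=1, q=1, r=0: 0
p=1, q=1, r=1: 1
Satisfying count = 3

3


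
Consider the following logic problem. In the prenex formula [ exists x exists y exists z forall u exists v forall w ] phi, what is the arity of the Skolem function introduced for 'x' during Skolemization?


Quantifier prefix: exists x exists y exists z forall u exists v forall w
'x' is existentially quantified at position 1.
No universal quantifiers precede it.
Skolem function arity = 0 (a Skolem constant)

0


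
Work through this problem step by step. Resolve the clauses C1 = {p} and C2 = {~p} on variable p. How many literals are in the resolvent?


Remove p from C1 and ~p from C2.
C1 remainder: {}
C2 remainder: {}
Union (resolvent): {} (empty clause)
Resolvent has 0 literal(s).

0


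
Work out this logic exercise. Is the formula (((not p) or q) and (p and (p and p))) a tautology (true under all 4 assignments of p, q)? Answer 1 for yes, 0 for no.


Check all 4 assignments:
p=0, q=0: 0
p=0, q=1: 0
p=1, q=0: 0
p=1, q=1: 1
Satisfying count = 1/4.
Tautology iff count = 4: no.

0


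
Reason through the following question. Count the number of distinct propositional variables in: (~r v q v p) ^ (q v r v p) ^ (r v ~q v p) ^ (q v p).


Identify each variable that appears in the formula.
Variables found: p, q, r
Count = 3

3


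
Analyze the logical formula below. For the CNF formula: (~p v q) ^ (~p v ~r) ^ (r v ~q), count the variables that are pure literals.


Check each variable for pure literal status:
p: pure negative
q: mixed (not pure)
r: mixed (not pure)
Pure literal count = 1

1


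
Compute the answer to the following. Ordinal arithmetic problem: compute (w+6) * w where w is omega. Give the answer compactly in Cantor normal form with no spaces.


Compute (w+6) * w.
Ordinal * is associative and left-distributive over +, but NOT commutative; for finite n>1, n*w = w but w*n stays w*n.
(w+6) * w = sup{(w+6)*k : k<w} = sup{w*k+6} = w^2 (the +6 tail is absorbed in the limit).
Result = w^2

w^2


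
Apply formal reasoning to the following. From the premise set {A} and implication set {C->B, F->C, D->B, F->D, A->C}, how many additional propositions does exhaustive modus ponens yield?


Initial facts: {A}
Apply modus ponens to closure:
  A and A->C  =>  C
  C and C->B  =>  B
Final known: {A, B, C}
New propositions: {B, C}
Count = 2

2


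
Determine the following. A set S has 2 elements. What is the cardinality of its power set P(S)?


The power set of a set with n elements has 2^n elements.
|P(S)| = 2^2 = 4

4


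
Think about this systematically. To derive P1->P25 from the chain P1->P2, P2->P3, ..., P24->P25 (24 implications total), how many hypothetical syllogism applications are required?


With 24 implications in a chain connecting 25 propositions:
P1->P2, P2->P3, ..., P24->P25
Steps needed = (number of implications) - 1 = 24 - 1 = 23

23


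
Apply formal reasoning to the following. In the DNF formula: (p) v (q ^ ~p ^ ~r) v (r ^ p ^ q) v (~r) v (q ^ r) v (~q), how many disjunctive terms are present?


A DNF formula is a disjunction of terms (conjunctions).
Terms are separated by v.
Counting the disjuncts: 6 terms.

6


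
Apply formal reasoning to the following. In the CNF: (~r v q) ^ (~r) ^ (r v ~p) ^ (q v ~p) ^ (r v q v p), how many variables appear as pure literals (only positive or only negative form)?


Check each variable for pure literal status:
p: mixed (not pure)
q: pure positive
r: mixed (not pure)
Pure literal count = 1

1


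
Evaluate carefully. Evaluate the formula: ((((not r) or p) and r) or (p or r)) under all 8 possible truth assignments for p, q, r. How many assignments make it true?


Check all 8 assignments:
p=0, q=0, r=0: 0
p=0, q=0, r=1: 1
p=0, q=1, r=0: 0
p=0, q=1, r=1: 1
p=1, q=0, r=0: 1
p=1, q=0, r=1: 1
p=1, q=1, r=0: 1
p=1, q=1, r=1: 1
Count of True = 6

6


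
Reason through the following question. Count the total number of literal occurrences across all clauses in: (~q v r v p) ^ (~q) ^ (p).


Counting literals in each clause:
Clause 1: 3 literal(s)
Clause 2: 1 literal(s)
Clause 3: 1 literal(s)
Total = 5

5


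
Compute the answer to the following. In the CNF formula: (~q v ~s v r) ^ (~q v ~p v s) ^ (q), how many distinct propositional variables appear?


Identify each variable that appears in the formula.
Variables found: p, q, r, s
Count = 4

4


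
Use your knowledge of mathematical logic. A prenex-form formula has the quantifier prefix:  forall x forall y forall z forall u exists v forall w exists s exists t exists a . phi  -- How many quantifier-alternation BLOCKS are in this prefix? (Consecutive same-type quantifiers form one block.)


Quantifier-type sequence: A A A A E A E E E  (A=forall, E=exists)
Group into maximal same-type runs:
  Ax4 | Ex1 | Ax1 | Ex3
Number of blocks = 4

4


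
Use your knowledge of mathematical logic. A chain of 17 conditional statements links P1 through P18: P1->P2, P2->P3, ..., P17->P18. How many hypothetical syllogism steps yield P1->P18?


With 17 implications in a chain connecting 18 propositions:
P1->P2, P2->P3, ..., P17->P18
Steps needed = (number of implications) - 1 = 17 - 1 = 16

16


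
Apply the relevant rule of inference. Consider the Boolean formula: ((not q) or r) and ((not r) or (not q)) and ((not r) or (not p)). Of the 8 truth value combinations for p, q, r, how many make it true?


Evaluate all 8 assignments for p, q, r:
p=0, q=0, r=0: 1
p=0, q=0, r=1: 1
p=0, q=1, r=0: 0
p=0, q=1, r=1: 0
p=1, q=0, r=0: 1
p=1, q=0, r=1: 0
p=1, q=1, r=0: 0
p=1, q=1, r=1: 0
Satisfying count = 3

3


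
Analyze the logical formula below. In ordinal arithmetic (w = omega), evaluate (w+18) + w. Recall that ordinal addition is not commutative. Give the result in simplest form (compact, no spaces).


Compute (w+18) + w.
Ordinal + is associative but NOT commutative; for finite n>0, n + w = w but w + n stays w+n.
(w+18) + w = w + (18+w) = w + w = w*2 (the finite tail 18 is absorbed by the right w).
Result = w*2

w*2


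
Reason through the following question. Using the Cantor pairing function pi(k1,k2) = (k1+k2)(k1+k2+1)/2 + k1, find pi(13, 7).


k1 + k2 = 20
(k1+k2)(k1+k2+1)/2 = 20 * 21 / 2 = 210
pi = 210 + 13 = 223

223


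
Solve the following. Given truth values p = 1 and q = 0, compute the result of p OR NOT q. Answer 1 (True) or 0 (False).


p = 1, q = 0
Operation: p OR NOT q
Evaluate: 1 OR NOT 0 = 1

1


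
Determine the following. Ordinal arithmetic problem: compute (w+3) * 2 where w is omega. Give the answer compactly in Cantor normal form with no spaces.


Compute (w+3) * 2.
Ordinal * is associative and left-distributive over +, but NOT commutative; for finite n>1, n*w = w but w*n stays w*n.
(w+3) * 2 = (w+3) repeated 2 times. Each intermediate +3 is absorbed by the following w; only the last survives: w*2+3.
Result = w*2+3

w*2+3


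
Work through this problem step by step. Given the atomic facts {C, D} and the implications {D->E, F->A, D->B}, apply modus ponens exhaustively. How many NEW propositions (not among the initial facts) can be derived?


Initial facts: {C, D}
Apply modus ponens to closure:
  D and D->E  =>  E
  D and D->B  =>  B
Final known: {B, C, D, E}
New propositions: {B, E}
Count = 2

2


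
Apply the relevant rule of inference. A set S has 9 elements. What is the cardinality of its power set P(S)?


The power set of a set with n elements has 2^n elements.
|P(S)| = 2^9 = 512

512


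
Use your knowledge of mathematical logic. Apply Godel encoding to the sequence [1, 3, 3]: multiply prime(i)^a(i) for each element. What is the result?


Encode each element as an exponent of the corresponding prime:
  2^1 = 2
  3^3 = 27
  5^3 = 125
Product = 2 * 27 * 125 = 6750

6750


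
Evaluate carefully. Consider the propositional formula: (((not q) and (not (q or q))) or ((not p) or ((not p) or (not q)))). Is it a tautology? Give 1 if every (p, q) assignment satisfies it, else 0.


Check all 4 assignments:
p=0, q=0: 1
p=0, q=1: 1
p=1, q=0: 1
p=1, q=1: 0
Satisfying count = 3/4.
Tautology iff count = 4: no.

0


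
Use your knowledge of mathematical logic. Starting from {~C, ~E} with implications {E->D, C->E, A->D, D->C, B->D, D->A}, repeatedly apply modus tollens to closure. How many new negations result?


Initial negated facts: {~C, ~E}
Apply modus tollens to closure:
  ~C and D->C  =>  ~D
  ~D and B->D  =>  ~B
  ~D and A->D  =>  ~A
Final negated: {~A, ~B, ~C, ~D, ~E}
New negations: {~A, ~B, ~D}
Count = 3

3


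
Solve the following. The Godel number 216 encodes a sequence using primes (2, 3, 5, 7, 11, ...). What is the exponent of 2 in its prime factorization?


Factorize 216 by dividing by 2 repeatedly.
Division steps: 2 divides 216 exactly 3 time(s).
Exponent of 2 = 3

3


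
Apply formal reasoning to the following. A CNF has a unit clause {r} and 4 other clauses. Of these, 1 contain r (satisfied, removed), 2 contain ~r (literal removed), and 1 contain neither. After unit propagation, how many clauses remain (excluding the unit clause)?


Satisfied (removed): 1
Shortened (remain): 2
Unchanged (remain): 1
Remaining = 2 + 1 = 3

3


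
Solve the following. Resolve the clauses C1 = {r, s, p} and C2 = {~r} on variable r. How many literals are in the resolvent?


Remove r from C1 and ~r from C2.
C1 remainder: {s, p}
C2 remainder: {}
Union (resolvent): {p, s}
Resolvent has 2 literal(s).

2


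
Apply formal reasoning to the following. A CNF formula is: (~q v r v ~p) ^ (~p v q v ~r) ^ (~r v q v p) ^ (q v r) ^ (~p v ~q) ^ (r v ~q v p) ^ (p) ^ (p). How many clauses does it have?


A CNF formula is a conjunction of clauses.
Clauses are separated by ^.
Counting the conjuncts: 8 clauses.

8


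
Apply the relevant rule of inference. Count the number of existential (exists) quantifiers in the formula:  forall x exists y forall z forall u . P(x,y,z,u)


Quantifier prefix: forall x exists y forall z forall u
Mark each quantifier type:
  U E U U
Universal count = 3, Existential count = 1
Asked for existential (exists) quantifiers: 1

1


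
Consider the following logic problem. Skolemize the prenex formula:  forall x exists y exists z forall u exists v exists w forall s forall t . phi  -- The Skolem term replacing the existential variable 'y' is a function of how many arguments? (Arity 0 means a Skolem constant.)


Quantifier prefix: forall x exists y exists z forall u exists v exists w forall s forall t
'y' is existentially quantified at position 2.
Universal variables preceding it: x
Skolem function arity = 1

1


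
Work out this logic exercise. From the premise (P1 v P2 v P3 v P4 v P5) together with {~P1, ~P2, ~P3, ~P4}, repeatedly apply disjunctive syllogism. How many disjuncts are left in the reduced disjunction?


Original disjuncts (5): P1, P2, P3, P4, P5
Negated (eliminate): ~P1, ~P2, ~P3, ~P4
Remaining disjuncts: P5
Count = 5 - 4 = 1

1


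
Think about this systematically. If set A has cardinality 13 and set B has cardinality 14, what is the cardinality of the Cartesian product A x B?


The Cartesian product A x B contains all ordered pairs (a, b).
|A x B| = |A| * |B| = 13 * 14 = 182

182


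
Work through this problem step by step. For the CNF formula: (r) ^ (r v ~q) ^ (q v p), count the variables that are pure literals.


Check each variable for pure literal status:
p: pure positive
q: mixed (not pure)
r: pure positive
Pure literal count = 2

2


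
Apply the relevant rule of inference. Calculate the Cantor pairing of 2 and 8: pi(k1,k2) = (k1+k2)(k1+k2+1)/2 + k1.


k1 + k2 = 10
(k1+k2)(k1+k2+1)/2 = 10 * 11 / 2 = 55
pi = 55 + 2 = 57

57


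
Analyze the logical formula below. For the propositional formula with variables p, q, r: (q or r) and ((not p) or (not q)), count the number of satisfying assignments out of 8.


Evaluate all 8 assignments for p, q, r:
p=0, q=0, r=0: 0
p=0, q=0, r=1: 1
p=0, q=1, r=0: 1
p=0, q=1, r=1: 1
p=1, q=0, r=0: 0
p=1, q=0, r=1: 1
p=1, q=1, r=0: 0
p=1, q=1, r=1: 0
Satisfying count = 4

4


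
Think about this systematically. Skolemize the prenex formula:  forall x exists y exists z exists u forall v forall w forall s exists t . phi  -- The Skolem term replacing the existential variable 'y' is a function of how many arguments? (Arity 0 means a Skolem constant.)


Quantifier prefix: forall x exists y exists z exists u forall v forall w forall s exists t
'y' is existentially quantified at position 2.
Universal variables preceding it: x
Skolem function arity = 1

1


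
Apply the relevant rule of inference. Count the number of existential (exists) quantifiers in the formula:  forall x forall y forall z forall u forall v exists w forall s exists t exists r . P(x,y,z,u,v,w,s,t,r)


Quantifier prefix: forall x forall y forall z forall u forall v exists w forall s exists t exists r
Mark each quantifier type:
  U U U U U E U E E
Universal count = 6, Existential count = 3
Asked for existential (exists) quantifiers: 3

3


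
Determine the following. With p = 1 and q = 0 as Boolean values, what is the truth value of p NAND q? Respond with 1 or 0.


p = 1, q = 0
Operation: p NAND q
Evaluate: 1 NAND 0 = 1

1


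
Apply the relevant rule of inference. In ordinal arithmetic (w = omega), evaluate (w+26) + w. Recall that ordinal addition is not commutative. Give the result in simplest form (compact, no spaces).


Compute (w+26) + w.
Ordinal + is associative but NOT commutative; for finite n>0, n + w = w but w + n stays w+n.
(w+26) + w = w + (26+w) = w + w = w*2 (the finite tail 26 is absorbed by the right w).
Result = w*2

w*2


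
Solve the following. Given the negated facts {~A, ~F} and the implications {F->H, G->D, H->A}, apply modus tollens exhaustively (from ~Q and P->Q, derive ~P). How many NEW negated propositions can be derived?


Initial negated facts: {~A, ~F}
Apply modus tollens to closure:
  ~A and H->A  =>  ~H
Final negated: {~A, ~F, ~H}
New negations: {~H}
Count = 1

1


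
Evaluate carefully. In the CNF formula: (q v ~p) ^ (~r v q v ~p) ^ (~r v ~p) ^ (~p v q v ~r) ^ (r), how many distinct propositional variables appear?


Identify each variable that appears in the formula.
Variables found: p, q, r
Count = 3

3


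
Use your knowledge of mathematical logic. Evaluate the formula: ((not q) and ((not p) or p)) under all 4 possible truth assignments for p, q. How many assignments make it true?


Check all 4 assignments:
p=0, q=0: 1
p=0, q=1: 0
p=1, q=0: 1
p=1, q=1: 0
Count of True = 2

2


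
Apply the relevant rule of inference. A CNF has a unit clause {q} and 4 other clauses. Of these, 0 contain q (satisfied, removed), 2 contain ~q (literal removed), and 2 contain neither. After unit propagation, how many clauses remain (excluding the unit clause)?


Satisfied (removed): 0
Shortened (remain): 2
Unchanged (remain): 2
Remaining = 2 + 2 = 4

4


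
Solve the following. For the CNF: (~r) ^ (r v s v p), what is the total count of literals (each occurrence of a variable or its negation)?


Counting literals in each clause:
Clause 1: 1 literal(s)
Clause 2: 3 literal(s)
Total = 4

4


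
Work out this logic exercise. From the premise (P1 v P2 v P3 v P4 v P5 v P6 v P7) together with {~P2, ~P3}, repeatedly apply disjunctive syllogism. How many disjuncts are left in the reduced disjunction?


Original disjuncts (7): P1, P2, P3, P4, P5, P6, P7
Negated (eliminate): ~P2, ~P3
Remaining disjuncts: P1, P4, P5, P6, P7
Count = 7 - 2 = 5

5


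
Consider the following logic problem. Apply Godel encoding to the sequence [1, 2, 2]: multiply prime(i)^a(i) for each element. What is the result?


Encode each element as an exponent of the corresponding prime:
  2^1 = 2
  3^2 = 9
  5^2 = 25
Product = 2 * 9 * 25 = 450

450


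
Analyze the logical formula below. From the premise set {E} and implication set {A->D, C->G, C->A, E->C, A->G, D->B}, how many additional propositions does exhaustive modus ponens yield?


Initial facts: {E}
Apply modus ponens to closure:
  E and E->C  =>  C
  C and C->G  =>  G
  C and C->A  =>  A
  A and A->D  =>  D
  D and D->B  =>  B
Final known: {A, B, C, D, E, G}
New propositions: {A, B, C, D, G}
Count = 5

5


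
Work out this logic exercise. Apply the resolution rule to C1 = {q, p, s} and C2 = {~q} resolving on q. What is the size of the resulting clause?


Remove q from C1 and ~q from C2.
C1 remainder: {p, s}
C2 remainder: {}
Union (resolvent): {p, s}
Resolvent has 2 literal(s).

2


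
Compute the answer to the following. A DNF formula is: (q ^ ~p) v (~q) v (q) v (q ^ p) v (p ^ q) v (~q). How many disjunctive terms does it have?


A DNF formula is a disjunction of terms (conjunctions).
Terms are separated by v.
Counting the disjuncts: 6 terms.

6


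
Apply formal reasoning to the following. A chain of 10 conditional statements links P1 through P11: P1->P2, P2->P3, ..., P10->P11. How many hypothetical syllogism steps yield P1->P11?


With 10 implications in a chain connecting 11 propositions:
P1->P2, P2->P3, ..., P10->P11
Steps needed = (number of implications) - 1 = 10 - 1 = 9

9


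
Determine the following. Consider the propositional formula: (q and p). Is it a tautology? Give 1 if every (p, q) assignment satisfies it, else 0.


Check all 4 assignments:
p=0, q=0: 0
p=0, q=1: 0
p=1, q=0: 0
p=1, q=1: 1
Satisfying count = 1/4.
Tautology iff count = 4: no.

0


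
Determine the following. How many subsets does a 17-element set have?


The power set of a set with n elements has 2^n elements.
|P(S)| = 2^17 = 131072

131072


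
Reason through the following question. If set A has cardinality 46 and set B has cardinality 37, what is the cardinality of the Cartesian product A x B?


The Cartesian product A x B contains all ordered pairs (a, b).
|A x B| = |A| * |B| = 46 * 37 = 1702

1702


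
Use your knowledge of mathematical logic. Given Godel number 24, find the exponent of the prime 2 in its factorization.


Factorize 24 by dividing by 2 repeatedly.
Division steps: 2 divides 24 exactly 3 time(s).
Exponent of 2 = 3

3


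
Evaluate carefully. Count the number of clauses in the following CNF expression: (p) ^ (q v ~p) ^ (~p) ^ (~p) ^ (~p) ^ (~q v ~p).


A CNF formula is a conjunction of clauses.
Clauses are separated by ^.
Counting the conjuncts: 6 clauses.

6


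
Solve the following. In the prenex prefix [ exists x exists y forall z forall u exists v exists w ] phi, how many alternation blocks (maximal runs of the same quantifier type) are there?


Quantifier-type sequence: E E A A E E  (A=forall, E=exists)
Group into maximal same-type runs:
  Ex2 | Ax2 | Ex2
Number of blocks = 3

3


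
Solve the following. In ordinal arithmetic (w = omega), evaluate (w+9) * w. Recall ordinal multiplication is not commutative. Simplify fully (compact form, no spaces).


Compute (w+9) * w.
Ordinal * is associative and left-distributive over +, but NOT commutative; for finite n>1, n*w = w but w*n stays w*n.
(w+9) * w = sup{(w+9)*k : k<w} = sup{w*k+9} = w^2 (the +9 tail is absorbed in the limit).
Result = w^2

w^2


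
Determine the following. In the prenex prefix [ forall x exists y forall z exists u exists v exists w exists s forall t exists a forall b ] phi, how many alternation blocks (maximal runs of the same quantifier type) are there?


Quantifier-type sequence: A E A E E E E A E A  (A=forall, E=exists)
Group into maximal same-type runs:
  Ax1 | Ex1 | Ax1 | Ex4 | Ax1 | Ex1 | Ax1
Number of blocks = 7

7


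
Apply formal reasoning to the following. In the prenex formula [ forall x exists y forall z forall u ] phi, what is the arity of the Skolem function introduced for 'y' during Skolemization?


Quantifier prefix: forall x exists y forall z forall u
'y' is existentially quantified at position 2.
Universal variables preceding it: x
Skolem function arity = 1

1


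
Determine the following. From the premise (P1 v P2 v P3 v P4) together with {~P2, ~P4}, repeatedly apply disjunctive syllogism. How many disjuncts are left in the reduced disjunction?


Original disjuncts (4): P1, P2, P3, P4
Negated (eliminate): ~P2, ~P4
Remaining disjuncts: P1, P3
Count = 4 - 2 = 2

2


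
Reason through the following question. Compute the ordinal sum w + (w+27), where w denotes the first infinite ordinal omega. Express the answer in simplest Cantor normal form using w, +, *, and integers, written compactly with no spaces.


Compute w + (w+27).
Ordinal + is associative but NOT commutative; for finite n>0, n + w = w but w + n stays w+n.
w + (w+27) = (w+w) + 27 = w*2+27.
Result = w*2+27

w*2+27
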